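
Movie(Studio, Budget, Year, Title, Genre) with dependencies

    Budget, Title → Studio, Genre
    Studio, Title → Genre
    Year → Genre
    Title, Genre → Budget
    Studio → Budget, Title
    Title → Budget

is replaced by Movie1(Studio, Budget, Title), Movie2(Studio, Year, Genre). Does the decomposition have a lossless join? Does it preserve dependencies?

Lossless test: (Studio)⁺ = {Studio, Budget, Title, Genre}, which contains all of one fragment — lossless.
Dependency preservation: Budget, Title → Studio, Genre; Studio, Title → Genre; Title, Genre → Budget are not contained in any single fragment, but the restricted closure of each left-hand side across the fragments still reaches the right-hand side; the remaining FDs each lie inside some fragment. All dependencies are preserved.

lossless and dependency-preserving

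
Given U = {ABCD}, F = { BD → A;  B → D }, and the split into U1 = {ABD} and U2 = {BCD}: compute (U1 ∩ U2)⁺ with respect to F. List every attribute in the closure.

U1 ∩ U2 = {BD}.
BD → A applies, adding A
Closure: {ABD}.

ABD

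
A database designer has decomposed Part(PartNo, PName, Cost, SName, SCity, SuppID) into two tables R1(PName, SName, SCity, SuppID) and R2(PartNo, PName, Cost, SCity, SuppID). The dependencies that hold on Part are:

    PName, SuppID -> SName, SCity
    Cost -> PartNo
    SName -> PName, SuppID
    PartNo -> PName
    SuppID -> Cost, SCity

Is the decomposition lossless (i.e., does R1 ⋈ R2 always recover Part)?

Yes

Common attributes: R1 ∩ R2 = {PName, SCity, SuppID}.
Closure of {PName, SCity, SuppID}: PName, SuppID → SName, SCity applies, adding SName; SuppID → Cost, SCity applies, adding Cost; Cost → PartNo applies, adding PartNo. So (PName, SCity, SuppID)⁺ = {PartNo, PName, Cost, SName, SCity, SuppID}.
This closure contains every attribute of R1, so R1 ∩ R2 → R1. The join is lossless.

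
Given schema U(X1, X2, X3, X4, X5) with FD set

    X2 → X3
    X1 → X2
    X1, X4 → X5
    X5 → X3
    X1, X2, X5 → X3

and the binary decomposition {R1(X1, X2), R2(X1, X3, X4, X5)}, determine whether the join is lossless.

Common attributes: R1 ∩ R2 = {X1}.
Closure of {X1}: X1 → X2 applies, adding X2; X2 → X3 applies, adding X3. So (X1)⁺ = {X1, X2, X3}.
This closure contains every attribute of R1, so R1 ∩ R2 → R1. The join is lossless.

Yes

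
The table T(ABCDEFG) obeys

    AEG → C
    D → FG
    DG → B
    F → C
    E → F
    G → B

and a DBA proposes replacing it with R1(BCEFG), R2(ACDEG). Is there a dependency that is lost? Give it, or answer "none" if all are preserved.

Check D → FG: no single fragment contains all of {DFG}, and the restricted closure of {D} across the fragments never reaches {FG}.
AEG → C is preserved.
DG → B is preserved.
F → C is preserved.
E → F is preserved.
G → B is preserved.

D → FG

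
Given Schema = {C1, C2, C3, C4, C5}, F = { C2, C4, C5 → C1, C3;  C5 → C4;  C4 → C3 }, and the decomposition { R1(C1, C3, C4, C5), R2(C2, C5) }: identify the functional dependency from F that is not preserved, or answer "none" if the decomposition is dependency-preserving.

Check C2, C4, C5 → C1, C3: no single fragment contains all of {C1, C2, C3, C4, C5}, and the restricted closure of {C2, C4, C5} across the fragments never reaches {C1, C3}.
C5 → C4 is preserved.
C4 → C3 is preserved.

C2, C4, C5 → C1, C3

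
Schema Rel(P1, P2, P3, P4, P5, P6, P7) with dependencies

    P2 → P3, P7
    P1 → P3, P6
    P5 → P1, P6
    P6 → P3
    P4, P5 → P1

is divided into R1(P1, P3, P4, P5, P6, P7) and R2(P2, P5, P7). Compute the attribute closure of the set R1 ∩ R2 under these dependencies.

P1, P3, P5, P6, P7

R1 ∩ R2 = {P5, P7}.
P5 → P1, P6 applies, adding P1, P6
P6 → P3 applies, adding P3
Closure: {P1, P3, P5, P6, P7}.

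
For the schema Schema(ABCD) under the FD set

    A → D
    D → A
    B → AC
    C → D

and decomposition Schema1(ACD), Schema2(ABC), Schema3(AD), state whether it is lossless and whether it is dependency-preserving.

lossless and dependency-preserving

Lossless test (chase): Rows 1 and 2 agree on A; apply A→D and equate their D entries. Row 2 is now all distinguished symbols — the join is lossless.
Dependency preservation: every FD's attributes lie within a single fragment, so each can be enforced locally — preserved.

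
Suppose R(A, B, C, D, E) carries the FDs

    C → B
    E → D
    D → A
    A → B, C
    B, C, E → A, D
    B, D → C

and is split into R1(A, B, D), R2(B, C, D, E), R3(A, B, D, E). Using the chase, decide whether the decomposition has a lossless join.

Yes

Chase test. Columns are A, B, C, D, E; row i has aⱼ where attribute j ∈ Ri, else bᵢⱼ.
Initial tableau (one row per fragment):
  row 1: a1 a2 b13 a4 b15
  row 2: b21 a2 a3 a4 a5
  row 3: a1 a2 b33 a4 a5
Rows 1 and 2 agree on D; apply D→A and equate their A entries.
Rows 1 and 2 agree on A; apply A→B, C and equate their B, C entries.
Rows 1 and 3 agree on A; apply A→B, C and equate their B, C entries.
Row 2 is now all distinguished symbols — the join is lossless.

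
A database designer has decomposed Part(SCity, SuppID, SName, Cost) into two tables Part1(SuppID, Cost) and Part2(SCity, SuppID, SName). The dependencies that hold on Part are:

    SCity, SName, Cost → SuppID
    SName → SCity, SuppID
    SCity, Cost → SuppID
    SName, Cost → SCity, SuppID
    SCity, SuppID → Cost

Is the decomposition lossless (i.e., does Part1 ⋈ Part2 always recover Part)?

No

Common attributes: Part1 ∩ Part2 = {SuppID}.
No dependency enlarges {SuppID}, so (SuppID)⁺ = {SuppID}.
The closure contains neither all of Part1 = {SuppID, Cost} nor all of Part2 = {SCity, SuppID, SName}, so the common attributes are not a superkey of either fragment. The join is lossy.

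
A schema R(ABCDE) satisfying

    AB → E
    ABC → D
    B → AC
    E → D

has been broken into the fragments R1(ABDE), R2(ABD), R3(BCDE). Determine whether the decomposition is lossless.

Chase test. Columns are ABCDE; row i has aⱼ where attribute j ∈ Ri, else bᵢⱼ.
Initial tableau (one row per fragment):
  row 1: a1 a2 b13 a4 a5
  row 2: a1 a2 b23 a4 b25
  row 3: b31 a2 a3 a4 a5
Rows 1 and 2 agree on AB; apply AB→E and equate their E entries.
Rows 1 and 2 agree on B; apply B→AC and equate their AC entries.
Rows 1 and 3 agree on B; apply B→AC and equate their AC entries.
Row 1 is now all distinguished symbols — the join is lossless.

Yes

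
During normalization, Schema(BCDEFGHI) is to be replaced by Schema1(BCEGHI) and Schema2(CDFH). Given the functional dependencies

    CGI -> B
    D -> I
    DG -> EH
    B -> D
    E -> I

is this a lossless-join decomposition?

No

Common attributes: Schema1 ∩ Schema2 = {CH}.
No dependency enlarges {CH}, so (CH)⁺ = {CH}.
The closure contains neither all of Schema1 = {BCEGHI} nor all of Schema2 = {CDFH}, so the common attributes are not a superkey of either fragment. The join is lossy.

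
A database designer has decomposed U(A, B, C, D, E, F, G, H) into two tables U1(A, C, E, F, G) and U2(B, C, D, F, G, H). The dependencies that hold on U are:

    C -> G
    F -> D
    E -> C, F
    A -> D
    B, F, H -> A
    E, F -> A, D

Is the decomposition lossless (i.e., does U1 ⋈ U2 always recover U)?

Common attributes: U1 ∩ U2 = {C, F, G}.
Closure of {C, F, G}: F → D applies, adding D. So (C, F, G)⁺ = {C, D, F, G}.
The closure contains neither all of U1 = {A, C, E, F, G} nor all of U2 = {B, C, D, F, G, H}, so the common attributes are not a superkey of either fragment. The join is lossy.

No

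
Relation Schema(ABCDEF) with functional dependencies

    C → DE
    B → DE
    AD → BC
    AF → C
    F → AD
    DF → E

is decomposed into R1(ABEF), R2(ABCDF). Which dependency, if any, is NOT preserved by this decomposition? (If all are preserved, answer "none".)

Check C → DE: no single fragment contains all of {CDE}, and the restricted closure of {C} across the fragments never reaches {DE}.
B → DE is preserved.
AD → BC is preserved.
AF → C is preserved.
F → AD is preserved.
DF → E is preserved.

C → DE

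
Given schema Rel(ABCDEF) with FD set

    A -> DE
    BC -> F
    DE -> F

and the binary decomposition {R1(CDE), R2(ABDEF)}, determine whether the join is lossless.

No

Common attributes: R1 ∩ R2 = {DE}.
Closure of {DE}: DE → F applies, adding F. So (DE)⁺ = {DEF}.
The closure contains neither all of R1 = {CDE} nor all of R2 = {ABDEF}, so the common attributes are not a superkey of either fragment. The join is lossy.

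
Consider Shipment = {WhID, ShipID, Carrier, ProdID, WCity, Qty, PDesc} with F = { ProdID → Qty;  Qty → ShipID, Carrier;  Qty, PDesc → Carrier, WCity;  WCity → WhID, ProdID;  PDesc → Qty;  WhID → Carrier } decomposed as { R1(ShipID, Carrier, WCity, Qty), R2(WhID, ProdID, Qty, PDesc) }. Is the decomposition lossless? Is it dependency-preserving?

lossy and not dependency-preserving

Lossless test: (Qty)⁺ = {ShipID, Carrier, Qty}, which is a superkey of neither fragment — lossy.
Dependency preservation: the restricted closure of {Qty, PDesc} across the fragments never reaches {Carrier, WCity}, so Qty, PDesc → Carrier, WCity cannot be enforced without a join — not preserved.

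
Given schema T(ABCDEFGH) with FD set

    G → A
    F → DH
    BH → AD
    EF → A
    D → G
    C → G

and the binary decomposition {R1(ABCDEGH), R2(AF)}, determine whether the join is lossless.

No

Common attributes: R1 ∩ R2 = {A}.
No dependency enlarges {A}, so (A)⁺ = {A}.
The closure contains neither all of R1 = {ABCDEGH} nor all of R2 = {AF}, so the common attributes are not a superkey of either fragment. The join is lossy.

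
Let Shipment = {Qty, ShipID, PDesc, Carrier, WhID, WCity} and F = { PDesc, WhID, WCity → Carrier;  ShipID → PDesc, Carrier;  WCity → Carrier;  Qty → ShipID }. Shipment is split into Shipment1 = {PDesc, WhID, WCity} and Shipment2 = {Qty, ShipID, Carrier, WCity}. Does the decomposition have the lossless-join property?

No

Common attributes: Shipment1 ∩ Shipment2 = {WCity}.
Closure of {WCity}: WCity → Carrier applies, adding Carrier. So (WCity)⁺ = {Carrier, WCity}.
The closure contains neither all of Shipment1 = {PDesc, WhID, WCity} nor all of Shipment2 = {Qty, ShipID, Carrier, WCity}, so the common attributes are not a superkey of either fragment. The join is lossy.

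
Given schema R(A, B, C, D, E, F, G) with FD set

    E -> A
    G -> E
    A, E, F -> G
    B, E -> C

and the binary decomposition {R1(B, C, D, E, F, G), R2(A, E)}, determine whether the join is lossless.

Yes

Common attributes: R1 ∩ R2 = {E}.
Closure of {E}: E → A applies, adding A. So (E)⁺ = {A, E}.
This closure contains every attribute of R2, so R1 ∩ R2 → R2. The join is lossless.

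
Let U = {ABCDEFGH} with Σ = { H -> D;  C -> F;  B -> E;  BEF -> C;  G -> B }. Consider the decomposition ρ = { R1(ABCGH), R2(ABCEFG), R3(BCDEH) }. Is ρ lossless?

Chase test. Columns are ABCDEFGH; row i has aⱼ where attribute j ∈ Ri, else bᵢⱼ.
Initial tableau (one row per fragment):
  row 1: a1 a2 a3 b14 b15 b16 a7 a8
  row 2: a1 a2 a3 b24 a5 a6 a7 b28
  row 3: b31 a2 a3 a4 a5 b36 b37 a8
Rows 1 and 3 agree on H; apply H→D and equate their D entries.
Rows 1 and 2 agree on C; apply C→F and equate their F entries.
Rows 1 and 3 agree on C; apply C→F and equate their F entries.
Rows 1 and 2 agree on B; apply B→E and equate their E entries.
Row 1 is now all distinguished symbols — the join is lossless.

Yes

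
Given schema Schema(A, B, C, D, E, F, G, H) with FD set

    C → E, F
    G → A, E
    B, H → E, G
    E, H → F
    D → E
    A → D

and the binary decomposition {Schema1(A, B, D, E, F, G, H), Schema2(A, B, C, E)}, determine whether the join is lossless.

Common attributes: Schema1 ∩ Schema2 = {A, B, E}.
Closure of {A, B, E}: A → D applies, adding D. So (A, B, E)⁺ = {A, B, D, E}.
The closure contains neither all of Schema1 = {A, B, D, E, F, G, H} nor all of Schema2 = {A, B, C, E}, so the common attributes are not a superkey of either fragment. The join is lossy.

No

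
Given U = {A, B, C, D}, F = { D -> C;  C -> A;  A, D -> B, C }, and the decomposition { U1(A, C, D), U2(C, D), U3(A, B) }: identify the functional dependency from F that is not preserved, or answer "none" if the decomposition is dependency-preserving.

Check A, D → B, C: no single fragment contains all of {A, B, C, D}, and the restricted closure of {A, D} across the fragments never reaches {B, C}.
D → C is preserved.
C → A is preserved.

A, D -> B, C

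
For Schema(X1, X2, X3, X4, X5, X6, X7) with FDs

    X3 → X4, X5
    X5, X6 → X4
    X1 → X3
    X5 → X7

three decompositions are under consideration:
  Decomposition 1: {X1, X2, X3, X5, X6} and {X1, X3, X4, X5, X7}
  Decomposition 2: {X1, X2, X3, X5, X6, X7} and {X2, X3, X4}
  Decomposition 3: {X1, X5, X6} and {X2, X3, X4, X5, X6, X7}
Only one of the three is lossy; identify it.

Decomposition 1: common = {X1, X3, X5}, closure = {X1, X3, X4, X5, X7} → lossless.
Decomposition 2: common = {X2, X3}, closure = {X2, X3, X4, X5, X7} → lossless.
Decomposition 3: common = {X5, X6}, closure = {X4, X5, X6, X7} → lossy.

Decomposition 3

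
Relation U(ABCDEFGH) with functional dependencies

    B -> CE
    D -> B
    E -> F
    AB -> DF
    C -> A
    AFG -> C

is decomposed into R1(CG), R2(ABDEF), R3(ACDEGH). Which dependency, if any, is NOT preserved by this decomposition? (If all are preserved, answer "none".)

Check AFG → C: no single fragment contains all of {ACFG}, and the restricted closure of {AFG} across the fragments never reaches {C}.
B → CE is preserved.
D → B is preserved.
E → F is preserved.
AB → DF is preserved.
C → A is preserved.

AFG -> C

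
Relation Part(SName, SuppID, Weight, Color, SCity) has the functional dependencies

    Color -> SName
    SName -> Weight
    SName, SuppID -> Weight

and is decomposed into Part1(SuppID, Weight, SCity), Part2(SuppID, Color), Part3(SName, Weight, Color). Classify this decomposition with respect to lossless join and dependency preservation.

Lossless test (chase): Rows 2 and 3 agree on Color; apply Color→SName and equate their SName entries. Rows 2 and 3 agree on SName; apply SName→Weight and equate their Weight entries. No row becomes fully distinguished — the join is lossy.
Dependency preservation: SName, SuppID → Weight is not contained in any single fragment, but the restricted closure of its left-hand side across the fragments still reaches the right-hand side; the remaining FDs each lie inside some fragment. All dependencies are preserved.

lossy but dependency-preserving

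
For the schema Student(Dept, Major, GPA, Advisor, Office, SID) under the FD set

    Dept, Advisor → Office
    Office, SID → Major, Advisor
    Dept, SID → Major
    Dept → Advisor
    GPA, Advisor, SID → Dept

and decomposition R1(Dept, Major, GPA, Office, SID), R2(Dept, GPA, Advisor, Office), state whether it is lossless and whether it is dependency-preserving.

Lossless test: (Dept, GPA, Office)⁺ = {Dept, GPA, Advisor, Office}, which contains all of one fragment — lossless.
Dependency preservation: the restricted closure of {Office, SID} across the fragments never reaches {Major, Advisor}, so Office, SID → Major, Advisor cannot be enforced without a join — not preserved.

lossless but not dependency-preserving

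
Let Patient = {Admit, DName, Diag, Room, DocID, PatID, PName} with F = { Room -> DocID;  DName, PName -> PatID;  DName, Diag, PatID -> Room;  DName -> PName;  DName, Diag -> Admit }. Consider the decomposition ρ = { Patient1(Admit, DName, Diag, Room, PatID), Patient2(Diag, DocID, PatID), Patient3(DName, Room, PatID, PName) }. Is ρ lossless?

No

Chase test. Columns are Admit, DName, Diag, Room, DocID, PatID, PName; row i has aⱼ where attribute j ∈ Patienti, else bᵢⱼ.
Initial tableau (one row per fragment):
  row 1: a1 a2 a3 a4 b15 a6 b17
  row 2: b21 b22 a3 b24 a5 a6 b27
  row 3: b31 a2 b33 a4 b35 a6 a7
Rows 1 and 3 agree on Room; apply Room→DocID and equate their DocID entries.
Rows 1 and 3 agree on DName; apply DName→PName and equate their PName entries.
No row becomes fully distinguished — the join is lossy.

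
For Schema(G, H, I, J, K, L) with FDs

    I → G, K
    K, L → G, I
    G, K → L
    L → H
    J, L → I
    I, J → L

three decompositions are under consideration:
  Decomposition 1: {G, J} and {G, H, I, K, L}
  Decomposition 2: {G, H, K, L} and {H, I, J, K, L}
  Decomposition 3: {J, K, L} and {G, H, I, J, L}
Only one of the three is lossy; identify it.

Decomposition 1: common = {G}, closure = {G} → lossy.
Decomposition 2: common = {H, K, L}, closure = {G, H, I, K, L} → lossless.
Decomposition 3: common = {J, L}, closure = {G, H, I, J, K, L} → lossless.

Decomposition 1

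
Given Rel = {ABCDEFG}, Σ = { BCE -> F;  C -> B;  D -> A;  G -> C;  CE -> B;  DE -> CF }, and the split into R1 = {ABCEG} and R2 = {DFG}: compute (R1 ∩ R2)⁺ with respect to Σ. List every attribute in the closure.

BCG

R1 ∩ R2 = {G}.
G → C applies, adding C
C → B applies, adding B
Closure: {BCG}.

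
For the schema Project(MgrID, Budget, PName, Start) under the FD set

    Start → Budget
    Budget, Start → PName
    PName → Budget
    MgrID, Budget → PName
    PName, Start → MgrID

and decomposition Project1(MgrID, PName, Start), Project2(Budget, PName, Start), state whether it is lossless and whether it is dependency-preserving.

Lossless test: (PName, Start)⁺ = {MgrID, Budget, PName, Start}, which contains all of one fragment — lossless.
Dependency preservation: the restricted closure of {MgrID, Budget} across the fragments never reaches {PName}, so MgrID, Budget → PName cannot be enforced without a join — not preserved.

lossless but not dependency-preserving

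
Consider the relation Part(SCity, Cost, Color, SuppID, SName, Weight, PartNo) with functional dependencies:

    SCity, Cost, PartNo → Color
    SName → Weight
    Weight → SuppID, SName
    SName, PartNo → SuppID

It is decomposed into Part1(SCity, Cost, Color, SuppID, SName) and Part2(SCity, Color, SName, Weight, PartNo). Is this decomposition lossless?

No

Common attributes: Part1 ∩ Part2 = {SCity, Color, SName}.
Closure of {SCity, Color, SName}: SName → Weight applies, adding Weight; Weight → SuppID, SName applies, adding SuppID. So (SCity, Color, SName)⁺ = {SCity, Color, SuppID, SName, Weight}.
The closure contains neither all of Part1 = {SCity, Cost, Color, SuppID, SName} nor all of Part2 = {SCity, Color, SName, Weight, PartNo}, so the common attributes are not a superkey of either fragment. The join is lossy.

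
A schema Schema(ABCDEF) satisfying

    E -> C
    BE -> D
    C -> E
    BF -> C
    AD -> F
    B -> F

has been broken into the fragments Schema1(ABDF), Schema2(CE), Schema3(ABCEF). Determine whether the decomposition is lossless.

Chase test. Columns are ABCDEF; row i has aⱼ where attribute j ∈ Schemai, else bᵢⱼ.
Initial tableau (one row per fragment):
  row 1: a1 a2 b13 a4 b15 a6
  row 2: b21 b22 a3 b24 a5 b26
  row 3: a1 a2 a3 b34 a5 a6
Rows 1 and 3 agree on BF; apply BF→C and equate their C entries.
Rows 1 and 2 agree on C; apply C→E and equate their E entries.
Rows 1 and 3 agree on BE; apply BE→D and equate their D entries.
Row 1 is now all distinguished symbols — the join is lossless.

Yes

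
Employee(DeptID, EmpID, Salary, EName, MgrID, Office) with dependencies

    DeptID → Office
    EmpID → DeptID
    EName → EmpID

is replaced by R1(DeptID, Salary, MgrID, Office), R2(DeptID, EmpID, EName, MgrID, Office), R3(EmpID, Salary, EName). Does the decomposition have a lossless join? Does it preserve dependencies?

Lossless test (chase): Rows 2 and 3 agree on EmpID; apply EmpID→DeptID and equate their DeptID entries. Rows 1 and 3 agree on DeptID; apply DeptID→Office and equate their Office entries. No row becomes fully distinguished — the join is lossy.
Dependency preservation: every FD's attributes lie within a single fragment, so each can be enforced locally — preserved.

lossy but dependency-preserving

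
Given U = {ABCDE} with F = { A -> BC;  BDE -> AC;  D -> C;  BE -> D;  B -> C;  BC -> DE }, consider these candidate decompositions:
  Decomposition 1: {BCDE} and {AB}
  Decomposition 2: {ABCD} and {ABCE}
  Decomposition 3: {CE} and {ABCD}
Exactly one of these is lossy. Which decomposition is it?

Decomposition 1: common = {B}, closure = {ABCDE} → lossless.
Decomposition 2: common = {ABC}, closure = {ABCDE} → lossless.
Decomposition 3: common = {C}, closure = {C} → lossy.

Decomposition 3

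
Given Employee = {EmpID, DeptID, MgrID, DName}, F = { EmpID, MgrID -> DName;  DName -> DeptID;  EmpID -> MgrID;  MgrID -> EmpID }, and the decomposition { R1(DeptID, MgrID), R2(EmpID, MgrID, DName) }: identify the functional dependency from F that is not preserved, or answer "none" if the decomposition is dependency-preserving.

DName -> DeptID

Check DName → DeptID: no single fragment contains all of {DeptID, DName}, and the restricted closure of {DName} across the fragments never reaches {DeptID}.
EmpID, MgrID → DName is preserved.
EmpID → MgrID is preserved.
MgrID → EmpID is preserved.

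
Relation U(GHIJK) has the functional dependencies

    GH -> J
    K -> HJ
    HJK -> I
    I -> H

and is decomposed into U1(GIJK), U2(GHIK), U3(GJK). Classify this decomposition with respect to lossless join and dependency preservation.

lossless but not dependency-preserving

Lossless test (chase): Rows 1 and 2 agree on K; apply K→HJ and equate their HJ entries. Rows 1 and 3 agree on K; apply K→HJ and equate their HJ entries. Rows 1 and 3 agree on HJK; apply HJK→I and equate their I entries. Row 1 is now all distinguished symbols — the join is lossless.
Dependency preservation: the restricted closure of {GH} across the fragments never reaches {J}, so GH → J cannot be enforced without a join — not preserved.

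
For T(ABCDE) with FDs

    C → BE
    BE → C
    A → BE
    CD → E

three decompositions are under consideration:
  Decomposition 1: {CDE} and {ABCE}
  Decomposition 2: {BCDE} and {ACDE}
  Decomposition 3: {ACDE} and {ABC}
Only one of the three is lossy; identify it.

Decomposition 1: common = {CE}, closure = {BCE} → lossy.
Decomposition 2: common = {CDE}, closure = {BCDE} → lossless.
Decomposition 3: common = {AC}, closure = {ABCE} → lossless.

Decomposition 1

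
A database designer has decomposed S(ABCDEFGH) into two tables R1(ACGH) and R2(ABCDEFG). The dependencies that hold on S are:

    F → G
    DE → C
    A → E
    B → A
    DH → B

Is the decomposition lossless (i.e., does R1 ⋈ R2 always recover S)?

No

Common attributes: R1 ∩ R2 = {ACG}.
Closure of {ACG}: A → E applies, adding E. So (ACG)⁺ = {ACEG}.
The closure contains neither all of R1 = {ACGH} nor all of R2 = {ABCDEFG}, so the common attributes are not a superkey of either fragment. The join is lossy.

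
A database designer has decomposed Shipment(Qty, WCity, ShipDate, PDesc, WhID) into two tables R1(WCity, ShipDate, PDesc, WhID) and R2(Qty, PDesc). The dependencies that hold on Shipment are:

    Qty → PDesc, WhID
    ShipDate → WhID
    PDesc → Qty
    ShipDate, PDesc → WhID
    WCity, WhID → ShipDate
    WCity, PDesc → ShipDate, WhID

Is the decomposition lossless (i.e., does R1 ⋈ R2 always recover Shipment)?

Common attributes: R1 ∩ R2 = {PDesc}.
Closure of {PDesc}: PDesc → Qty applies, adding Qty; Qty → PDesc, WhID applies, adding WhID. So (PDesc)⁺ = {Qty, PDesc, WhID}.
This closure contains every attribute of R2, so R1 ∩ R2 → R2. The join is lossless.

Yes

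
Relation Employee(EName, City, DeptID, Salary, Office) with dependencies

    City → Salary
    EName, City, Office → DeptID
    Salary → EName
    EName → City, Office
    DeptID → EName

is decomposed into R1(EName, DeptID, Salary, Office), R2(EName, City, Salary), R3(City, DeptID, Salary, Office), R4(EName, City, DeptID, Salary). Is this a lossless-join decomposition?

Chase test. Columns are EName, City, DeptID, Salary, Office; row i has aⱼ where attribute j ∈ Ri, else bᵢⱼ.
Initial tableau (one row per fragment):
  row 1: a1 b12 a3 a4 a5
  row 2: a1 a2 b23 a4 b25
  row 3: b31 a2 a3 a4 a5
  row 4: a1 a2 a3 a4 b45
Rows 1 and 3 agree on Salary; apply Salary→EName and equate their EName entries.
Rows 1 and 2 agree on EName; apply EName→City, Office and equate their City, Office entries.
Rows 1 and 4 agree on EName; apply EName→City, Office and equate their City, Office entries.
Rows 1 and 2 agree on EName, City, Office; apply EName, City, Office→DeptID and equate their DeptID entries.
Row 1 is now all distinguished symbols — the join is lossless.

Yes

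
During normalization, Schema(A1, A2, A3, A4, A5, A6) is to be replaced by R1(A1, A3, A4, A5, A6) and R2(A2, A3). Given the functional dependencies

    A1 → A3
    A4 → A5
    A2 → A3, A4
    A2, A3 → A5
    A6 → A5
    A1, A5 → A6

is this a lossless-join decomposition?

Common attributes: R1 ∩ R2 = {A3}.
No dependency enlarges {A3}, so (A3)⁺ = {A3}.
The closure contains neither all of R1 = {A1, A3, A4, A5, A6} nor all of R2 = {A2, A3}, so the common attributes are not a superkey of either fragment. The join is lossy.

No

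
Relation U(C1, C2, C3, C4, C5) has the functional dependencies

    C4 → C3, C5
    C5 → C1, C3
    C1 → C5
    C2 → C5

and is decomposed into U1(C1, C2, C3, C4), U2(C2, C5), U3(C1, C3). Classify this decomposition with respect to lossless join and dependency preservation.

Lossless test (chase): Rows 1 and 3 agree on C1; apply C1→C5 and equate their C5 entries. Rows 1 and 2 agree on C2; apply C2→C5 and equate their C5 entries. Rows 1 and 2 agree on C5; apply C5→C1, C3 and equate their C1, C3 entries. Row 1 is now all distinguished symbols — the join is lossless.
Dependency preservation: the restricted closure of {C4} across the fragments never reaches {C3, C5}, so C4 → C3, C5 cannot be enforced without a join — not preserved.

lossless but not dependency-preserving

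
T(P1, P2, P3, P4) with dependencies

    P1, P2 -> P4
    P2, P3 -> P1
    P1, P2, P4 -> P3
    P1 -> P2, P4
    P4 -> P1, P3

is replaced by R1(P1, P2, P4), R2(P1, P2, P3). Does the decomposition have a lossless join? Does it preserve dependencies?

lossless and dependency-preserving

Lossless test: (P1, P2)⁺ = {P1, P2, P3, P4}, which contains all of one fragment — lossless.
Dependency preservation: P1, P2, P4 → P3; P4 → P1, P3 are not contained in any single fragment, but the restricted closure of each left-hand side across the fragments still reaches the right-hand side; the remaining FDs each lie inside some fragment. All dependencies are preserved.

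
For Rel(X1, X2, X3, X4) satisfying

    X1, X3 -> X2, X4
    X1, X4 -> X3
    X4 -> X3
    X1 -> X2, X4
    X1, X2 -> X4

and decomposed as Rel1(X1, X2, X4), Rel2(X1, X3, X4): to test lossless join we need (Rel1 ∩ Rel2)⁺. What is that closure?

Rel1 ∩ Rel2 = {X1, X4}.
X1, X4 → X3 applies, adding X3
X1 → X2, X4 applies, adding X2
Closure: {X1, X2, X3, X4}.

X1, X2, X3, X4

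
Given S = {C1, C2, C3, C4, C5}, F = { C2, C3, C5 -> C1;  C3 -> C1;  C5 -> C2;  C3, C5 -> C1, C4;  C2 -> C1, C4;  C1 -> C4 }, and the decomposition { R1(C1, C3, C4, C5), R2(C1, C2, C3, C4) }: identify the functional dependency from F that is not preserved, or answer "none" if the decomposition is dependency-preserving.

C5 -> C2

Check C5 → C2: no single fragment contains all of {C2, C5}, and the restricted closure of {C5} across the fragments never reaches {C2}.
C2, C3, C5 → C1 is preserved.
C3 → C1 is preserved.
C3, C5 → C1, C4 is preserved.
C2 → C1, C4 is preserved.
C1 → C4 is preserved.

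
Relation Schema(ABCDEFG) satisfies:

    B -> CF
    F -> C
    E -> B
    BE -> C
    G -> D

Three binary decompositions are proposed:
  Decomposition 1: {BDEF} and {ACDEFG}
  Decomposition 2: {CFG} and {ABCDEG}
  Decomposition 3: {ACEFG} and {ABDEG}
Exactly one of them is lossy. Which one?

Decomposition 1: common = {DEF}, closure = {BCDEF} → lossless.
Decomposition 2: common = {CG}, closure = {CDG} → lossy.
Decomposition 3: common = {AEG}, closure = {ABCDEFG} → lossless.

Decomposition 2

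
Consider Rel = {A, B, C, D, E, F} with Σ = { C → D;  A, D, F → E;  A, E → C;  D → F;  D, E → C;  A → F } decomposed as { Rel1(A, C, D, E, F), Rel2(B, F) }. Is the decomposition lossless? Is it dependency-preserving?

Lossless test: (F)⁺ = {F}, which is a superkey of neither fragment — lossy.
Dependency preservation: every FD's attributes lie within a single fragment, so each can be enforced locally — preserved.

lossy but dependency-preserving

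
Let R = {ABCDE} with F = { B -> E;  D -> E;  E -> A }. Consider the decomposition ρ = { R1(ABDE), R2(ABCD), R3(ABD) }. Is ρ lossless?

Chase test. Columns are ABCDE; row i has aⱼ where attribute j ∈ Ri, else bᵢⱼ.
Initial tableau (one row per fragment):
  row 1: a1 a2 b13 a4 a5
  row 2: a1 a2 a3 a4 b25
  row 3: a1 a2 b33 a4 b35
Rows 1 and 2 agree on B; apply B→E and equate their E entries.
Rows 1 and 3 agree on B; apply B→E and equate their E entries.
Row 2 is now all distinguished symbols — the join is lossless.

Yes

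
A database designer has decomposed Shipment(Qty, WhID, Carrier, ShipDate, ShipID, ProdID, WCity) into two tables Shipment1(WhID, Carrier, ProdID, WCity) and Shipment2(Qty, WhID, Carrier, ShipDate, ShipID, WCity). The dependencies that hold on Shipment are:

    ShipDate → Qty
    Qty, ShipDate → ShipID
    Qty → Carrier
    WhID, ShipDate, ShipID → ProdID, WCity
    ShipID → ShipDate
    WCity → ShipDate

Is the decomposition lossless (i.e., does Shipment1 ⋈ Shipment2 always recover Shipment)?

Common attributes: Shipment1 ∩ Shipment2 = {WhID, Carrier, WCity}.
Closure of {WhID, Carrier, WCity}: WCity → ShipDate applies, adding ShipDate; ShipDate → Qty applies, adding Qty; Qty, ShipDate → ShipID applies, adding ShipID; WhID, ShipDate, ShipID → ProdID, WCity applies, adding ProdID. So (WhID, Carrier, WCity)⁺ = {Qty, WhID, Carrier, ShipDate, ShipID, ProdID, WCity}.
This closure contains every attribute of Shipment1, so Shipment1 ∩ Shipment2 → Shipment1. The join is lossless.

Yes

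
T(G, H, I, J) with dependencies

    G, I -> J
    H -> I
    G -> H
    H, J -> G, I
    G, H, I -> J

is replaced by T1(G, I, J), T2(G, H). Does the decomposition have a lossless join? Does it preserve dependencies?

Lossless test: (G)⁺ = {G, H, I, J}, which contains all of one fragment — lossless.
Dependency preservation: the restricted closure of {H} across the fragments never reaches {I}, so H → I cannot be enforced without a join — not preserved.

lossless but not dependency-preserving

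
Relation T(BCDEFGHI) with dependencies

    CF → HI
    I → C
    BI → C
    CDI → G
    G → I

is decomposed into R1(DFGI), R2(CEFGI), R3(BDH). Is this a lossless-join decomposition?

No

Chase test. Columns are BCDEFGHI; row i has aⱼ where attribute j ∈ Ri, else bᵢⱼ.
Initial tableau (one row per fragment):
  row 1: b11 b12 a3 b14 a5 a6 b17 a8
  row 2: b21 a2 b23 a4 a5 a6 b27 a8
  row 3: a1 b32 a3 b34 b35 b36 a7 b38
Rows 1 and 2 agree on I; apply I→C and equate their C entries.
Rows 1 and 2 agree on CF; apply CF→HI and equate their HI entries.
No row becomes fully distinguished — the join is lossy.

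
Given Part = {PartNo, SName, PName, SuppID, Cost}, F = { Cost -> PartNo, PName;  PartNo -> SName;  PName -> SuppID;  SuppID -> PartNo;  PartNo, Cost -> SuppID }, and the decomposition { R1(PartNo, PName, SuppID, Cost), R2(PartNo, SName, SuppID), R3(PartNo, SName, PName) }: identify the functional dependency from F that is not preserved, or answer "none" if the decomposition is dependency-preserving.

Cost → PartNo, PName lies within R1.
PartNo → SName lies within R2.
PName → SuppID lies within R1.
SuppID → PartNo lies within R1.
PartNo, Cost → SuppID lies within R1.
Every dependency is enforceable on the fragments, so the decomposition is dependency-preserving.

none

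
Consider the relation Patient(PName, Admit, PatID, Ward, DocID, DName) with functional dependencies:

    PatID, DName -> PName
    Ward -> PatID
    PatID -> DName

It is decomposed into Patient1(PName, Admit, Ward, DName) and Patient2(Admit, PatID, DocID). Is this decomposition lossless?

No

Common attributes: Patient1 ∩ Patient2 = {Admit}.
No dependency enlarges {Admit}, so (Admit)⁺ = {Admit}.
The closure contains neither all of Patient1 = {PName, Admit, Ward, DName} nor all of Patient2 = {Admit, PatID, DocID}, so the common attributes are not a superkey of either fragment. The join is lossy.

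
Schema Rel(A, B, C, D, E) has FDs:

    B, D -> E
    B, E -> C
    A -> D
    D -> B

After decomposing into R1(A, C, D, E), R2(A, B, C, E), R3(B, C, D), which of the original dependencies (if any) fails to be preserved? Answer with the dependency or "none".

none

B, D → E: restricted closure across fragments reaches E.
B, E → C lies within R2.
A → D lies within R1.
D → B lies within R3.
Every dependency is enforceable on the fragments, so the decomposition is dependency-preserving.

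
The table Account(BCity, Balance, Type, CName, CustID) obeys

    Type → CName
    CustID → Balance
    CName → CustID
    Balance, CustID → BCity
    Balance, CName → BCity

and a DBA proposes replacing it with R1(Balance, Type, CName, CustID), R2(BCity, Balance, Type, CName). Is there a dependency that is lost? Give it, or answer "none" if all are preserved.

Balance, CustID → BCity

Check Balance, CustID → BCity: no single fragment contains all of {BCity, Balance, CustID}, and the restricted closure of {Balance, CustID} across the fragments never reaches {BCity}.
Type → CName is preserved.
CustID → Balance is preserved.
CName → CustID is preserved.
Balance, CName → BCity is preserved.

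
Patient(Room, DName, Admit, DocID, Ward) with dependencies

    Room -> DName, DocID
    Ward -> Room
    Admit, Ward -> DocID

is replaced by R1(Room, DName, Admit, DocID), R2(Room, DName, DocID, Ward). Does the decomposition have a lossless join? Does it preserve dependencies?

Lossless test: (Room, DName, DocID)⁺ = {Room, DName, DocID}, which is a superkey of neither fragment — lossy.
Dependency preservation: Admit, Ward → DocID is not contained in any single fragment, but the restricted closure of its left-hand side across the fragments still reaches the right-hand side; the remaining FDs each lie inside some fragment. All dependencies are preserved.

lossy but dependency-preserving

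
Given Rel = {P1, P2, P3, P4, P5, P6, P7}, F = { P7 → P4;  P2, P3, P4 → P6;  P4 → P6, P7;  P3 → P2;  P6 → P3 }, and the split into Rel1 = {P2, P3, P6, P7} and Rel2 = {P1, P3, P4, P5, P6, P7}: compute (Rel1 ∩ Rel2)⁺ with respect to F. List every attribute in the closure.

Rel1 ∩ Rel2 = {P3, P6, P7}.
P7 → P4 applies, adding P4
P3 → P2 applies, adding P2
Closure: {P2, P3, P4, P6, P7}.

P2, P3, P4, P6, P7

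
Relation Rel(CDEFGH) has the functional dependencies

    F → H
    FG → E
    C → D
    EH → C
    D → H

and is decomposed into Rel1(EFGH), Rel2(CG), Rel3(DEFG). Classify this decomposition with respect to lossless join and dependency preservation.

lossy and not dependency-preserving

Lossless test (chase): Rows 1 and 3 agree on F; apply F→H and equate their H entries. Rows 1 and 3 agree on EH; apply EH→C and equate their C entries. Rows 1 and 3 agree on C; apply C→D and equate their D entries. No row becomes fully distinguished — the join is lossy.
Dependency preservation: the restricted closure of {C} across the fragments never reaches {D}, so C → D cannot be enforced without a join — not preserved.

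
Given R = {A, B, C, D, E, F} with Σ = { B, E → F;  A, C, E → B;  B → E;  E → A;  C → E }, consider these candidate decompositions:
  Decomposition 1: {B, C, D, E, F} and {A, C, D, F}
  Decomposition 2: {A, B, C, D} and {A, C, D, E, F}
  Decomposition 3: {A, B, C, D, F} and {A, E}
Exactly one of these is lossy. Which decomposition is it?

Decomposition 1: common = {C, D, F}, closure = {A, B, C, D, E, F} → lossless.
Decomposition 2: common = {A, C, D}, closure = {A, B, C, D, E, F} → lossless.
Decomposition 3: common = {A}, closure = {A} → lossy.

Decomposition 3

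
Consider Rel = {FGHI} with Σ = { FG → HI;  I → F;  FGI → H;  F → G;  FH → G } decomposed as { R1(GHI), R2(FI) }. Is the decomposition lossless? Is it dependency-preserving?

lossless and dependency-preserving

Lossless test: (I)⁺ = {FGHI}, which contains all of one fragment — lossless.
Dependency preservation: FG → HI; FGI → H; F → G; FH → G are not contained in any single fragment, but the restricted closure of each left-hand side across the fragments still reaches the right-hand side; the remaining FDs each lie inside some fragment. All dependencies are preserved.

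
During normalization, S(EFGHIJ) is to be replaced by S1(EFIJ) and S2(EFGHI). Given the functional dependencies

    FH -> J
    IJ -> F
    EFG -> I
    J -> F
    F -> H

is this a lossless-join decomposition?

Common attributes: S1 ∩ S2 = {EFI}.
Closure of {EFI}: F → H applies, adding H; FH → J applies, adding J. So (EFI)⁺ = {EFHIJ}.
This closure contains every attribute of S1, so S1 ∩ S2 → S1. The join is lossless.

Yes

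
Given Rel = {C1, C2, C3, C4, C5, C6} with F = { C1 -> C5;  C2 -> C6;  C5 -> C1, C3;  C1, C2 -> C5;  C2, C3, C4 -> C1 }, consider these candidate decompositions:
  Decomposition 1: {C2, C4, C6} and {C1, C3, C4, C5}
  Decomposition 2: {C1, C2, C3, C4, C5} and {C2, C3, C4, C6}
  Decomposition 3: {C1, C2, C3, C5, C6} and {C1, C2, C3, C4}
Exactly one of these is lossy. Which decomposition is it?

Decomposition 1: common = {C4}, closure = {C4} → lossy.
Decomposition 2: common = {C2, C3, C4}, closure = {C1, C2, C3, C4, C5, C6} → lossless.
Decomposition 3: common = {C1, C2, C3}, closure = {C1, C2, C3, C5, C6} → lossless.

Decomposition 1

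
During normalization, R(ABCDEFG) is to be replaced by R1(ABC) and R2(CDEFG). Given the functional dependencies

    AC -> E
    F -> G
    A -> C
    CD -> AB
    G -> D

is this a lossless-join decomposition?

No

Common attributes: R1 ∩ R2 = {C}.
No dependency enlarges {C}, so (C)⁺ = {C}.
The closure contains neither all of R1 = {ABC} nor all of R2 = {CDEFG}, so the common attributes are not a superkey of either fragment. The join is lossy.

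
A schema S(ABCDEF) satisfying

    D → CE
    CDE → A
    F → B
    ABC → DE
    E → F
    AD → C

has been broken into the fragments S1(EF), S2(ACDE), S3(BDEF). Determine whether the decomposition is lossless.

Chase test. Columns are ABCDEF; row i has aⱼ where attribute j ∈ Si, else bᵢⱼ.
Initial tableau (one row per fragment):
  row 1: b11 b12 b13 b14 a5 a6
  row 2: a1 b22 a3 a4 a5 b26
  row 3: b31 a2 b33 a4 a5 a6
Rows 2 and 3 agree on D; apply D→CE and equate their CE entries.
Rows 2 and 3 agree on CDE; apply CDE→A and equate their A entries.
Rows 1 and 3 agree on F; apply F→B and equate their B entries.
Rows 1 and 2 agree on E; apply E→F and equate their F entries.
Rows 1 and 2 agree on F; apply F→B and equate their B entries.
Row 2 is now all distinguished symbols — the join is lossless.

Yes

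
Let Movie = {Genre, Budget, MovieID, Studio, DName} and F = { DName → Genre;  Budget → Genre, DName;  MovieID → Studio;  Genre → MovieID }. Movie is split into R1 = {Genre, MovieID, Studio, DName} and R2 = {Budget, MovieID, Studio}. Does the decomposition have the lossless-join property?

No

Common attributes: R1 ∩ R2 = {MovieID, Studio}.
No dependency enlarges {MovieID, Studio}, so (MovieID, Studio)⁺ = {MovieID, Studio}.
The closure contains neither all of R1 = {Genre, MovieID, Studio, DName} nor all of R2 = {Budget, MovieID, Studio}, so the common attributes are not a superkey of either fragment. The join is lossy.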